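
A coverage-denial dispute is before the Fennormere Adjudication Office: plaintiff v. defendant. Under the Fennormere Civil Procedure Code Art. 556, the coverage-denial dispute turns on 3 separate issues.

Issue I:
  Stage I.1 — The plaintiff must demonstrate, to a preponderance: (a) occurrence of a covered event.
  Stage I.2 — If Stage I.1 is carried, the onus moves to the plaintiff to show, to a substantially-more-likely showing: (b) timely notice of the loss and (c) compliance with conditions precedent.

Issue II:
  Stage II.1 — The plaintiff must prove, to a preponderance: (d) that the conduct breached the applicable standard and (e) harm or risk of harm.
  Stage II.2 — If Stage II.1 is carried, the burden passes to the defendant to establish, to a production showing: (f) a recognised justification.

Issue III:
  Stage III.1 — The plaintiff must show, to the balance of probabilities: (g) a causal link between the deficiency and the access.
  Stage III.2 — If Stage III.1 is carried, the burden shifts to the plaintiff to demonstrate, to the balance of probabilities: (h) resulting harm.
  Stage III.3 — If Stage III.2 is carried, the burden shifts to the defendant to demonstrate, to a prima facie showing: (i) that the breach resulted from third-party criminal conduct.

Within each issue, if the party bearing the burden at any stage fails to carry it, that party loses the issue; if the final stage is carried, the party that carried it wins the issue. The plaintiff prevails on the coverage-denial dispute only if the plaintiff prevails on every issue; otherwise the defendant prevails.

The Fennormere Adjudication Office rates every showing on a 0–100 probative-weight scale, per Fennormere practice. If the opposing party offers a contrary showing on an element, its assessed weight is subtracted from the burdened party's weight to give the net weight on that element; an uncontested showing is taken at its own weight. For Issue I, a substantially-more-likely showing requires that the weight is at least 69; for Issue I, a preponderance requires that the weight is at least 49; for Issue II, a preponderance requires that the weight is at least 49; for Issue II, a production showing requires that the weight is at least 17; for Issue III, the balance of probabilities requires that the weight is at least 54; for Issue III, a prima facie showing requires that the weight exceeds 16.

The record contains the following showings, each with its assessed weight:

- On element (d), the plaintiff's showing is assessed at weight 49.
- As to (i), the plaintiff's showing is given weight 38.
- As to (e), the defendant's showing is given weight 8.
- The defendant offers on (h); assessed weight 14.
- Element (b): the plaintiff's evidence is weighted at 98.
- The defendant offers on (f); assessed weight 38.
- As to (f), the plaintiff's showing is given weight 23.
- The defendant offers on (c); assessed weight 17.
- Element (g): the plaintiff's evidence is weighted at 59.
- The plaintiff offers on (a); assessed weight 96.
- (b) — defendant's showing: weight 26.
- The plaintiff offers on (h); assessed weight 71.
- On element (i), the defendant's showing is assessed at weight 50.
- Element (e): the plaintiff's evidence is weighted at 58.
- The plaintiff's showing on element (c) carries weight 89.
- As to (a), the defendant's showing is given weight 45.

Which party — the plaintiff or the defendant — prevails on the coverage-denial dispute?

plaintiff

— Issue I —
Stage I.1 (plaintiff, a preponderance, weight is at least 49): (a) net 96−45=51 ≥ 49 — meets.
  Stage I.1 carried; the burden remains with the plaintiff.
Stage I.2 (plaintiff, a substantially-more-likely showing, weight is at least 69): (b) net 98−26=72 ≥ 69 — meets; (c) net 89−17=72 ≥ 69 — meets.
  The plaintiff carries the last stage.
With every stage satisfied, the plaintiff prevails on this issue.
— Issue II —
Stage II.1 — burden on plaintiff; standard: a preponderance (weight is at least 49).
    (d): 49 ≥ 49 [met]
    (e): 58 − 8 = 50 ≥ 49 [met]
  All elements met. The burden passes to the defendant.
Stage II.2 — burden on defendant; standard: a production showing (weight is at least 17).
    (f): 38 − 23 = 15 < 17 [not met]
  The defendant does not carry Stage II.2.
The plaintiff prevails on this issue.
— Issue III —
At Stage III.1 the plaintiff must meet the balance of probabilities (weight is at least 54): on (g) the weight is 59, ≥ 54, so (g) meets the standard.
  All elements met. The plaintiff retains the burden for Stage III.2.
At Stage III.2 the plaintiff must meet the balance of probabilities (weight is at least 54): on (h) the weight is 71 less the opposing 14 gives net 57, ≥ 54, so (h) meets the standard.
  The plaintiff carries Stage III.2; the defendant now bears the burden.
At Stage III.3 the defendant must meet a prima facie showing (weight exceeds 16): on (i) the weight is 50 less the opposing 38 gives net 12, which does not exceed 16, so (i) does not meet the standard.
  Not every element is met, so the defendant fails to carry Stage III.3.
So the plaintiff prevails on this issue.
Per-issue: Issue I → plaintiff; Issue II → plaintiff; Issue III → plaintiff. The plaintiff must prevail on every issue; overall, the plaintiff prevails.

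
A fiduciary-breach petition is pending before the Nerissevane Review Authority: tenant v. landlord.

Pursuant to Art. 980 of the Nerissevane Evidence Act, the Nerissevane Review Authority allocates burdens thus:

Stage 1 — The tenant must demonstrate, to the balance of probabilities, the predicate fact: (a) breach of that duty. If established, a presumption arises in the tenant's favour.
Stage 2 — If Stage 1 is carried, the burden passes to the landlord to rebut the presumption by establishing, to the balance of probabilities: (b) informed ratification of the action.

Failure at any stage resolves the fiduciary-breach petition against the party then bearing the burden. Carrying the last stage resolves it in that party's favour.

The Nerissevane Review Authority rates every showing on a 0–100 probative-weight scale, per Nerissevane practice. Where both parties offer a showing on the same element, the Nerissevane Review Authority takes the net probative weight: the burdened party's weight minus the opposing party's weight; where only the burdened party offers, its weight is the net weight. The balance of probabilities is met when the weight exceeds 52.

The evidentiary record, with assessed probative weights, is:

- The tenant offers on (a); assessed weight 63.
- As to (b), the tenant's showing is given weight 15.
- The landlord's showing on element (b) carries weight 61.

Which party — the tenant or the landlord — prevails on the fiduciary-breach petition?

At Stage 1 the tenant must meet the balance of probabilities (weight exceeds 52): on (a) the weight is 63, which does exceed 52, so (a) meets the standard.
  Stage 1 carried; the burden shifts to the landlord.
At Stage 2 the landlord must meet the balance of probabilities (weight exceeds 52): on (b) the weight is 61 less the opposing 15 gives net 46, which does not exceed 52, so (b) does not meet the standard.
  The landlord does not carry Stage 2.
So the tenant prevails.

tenant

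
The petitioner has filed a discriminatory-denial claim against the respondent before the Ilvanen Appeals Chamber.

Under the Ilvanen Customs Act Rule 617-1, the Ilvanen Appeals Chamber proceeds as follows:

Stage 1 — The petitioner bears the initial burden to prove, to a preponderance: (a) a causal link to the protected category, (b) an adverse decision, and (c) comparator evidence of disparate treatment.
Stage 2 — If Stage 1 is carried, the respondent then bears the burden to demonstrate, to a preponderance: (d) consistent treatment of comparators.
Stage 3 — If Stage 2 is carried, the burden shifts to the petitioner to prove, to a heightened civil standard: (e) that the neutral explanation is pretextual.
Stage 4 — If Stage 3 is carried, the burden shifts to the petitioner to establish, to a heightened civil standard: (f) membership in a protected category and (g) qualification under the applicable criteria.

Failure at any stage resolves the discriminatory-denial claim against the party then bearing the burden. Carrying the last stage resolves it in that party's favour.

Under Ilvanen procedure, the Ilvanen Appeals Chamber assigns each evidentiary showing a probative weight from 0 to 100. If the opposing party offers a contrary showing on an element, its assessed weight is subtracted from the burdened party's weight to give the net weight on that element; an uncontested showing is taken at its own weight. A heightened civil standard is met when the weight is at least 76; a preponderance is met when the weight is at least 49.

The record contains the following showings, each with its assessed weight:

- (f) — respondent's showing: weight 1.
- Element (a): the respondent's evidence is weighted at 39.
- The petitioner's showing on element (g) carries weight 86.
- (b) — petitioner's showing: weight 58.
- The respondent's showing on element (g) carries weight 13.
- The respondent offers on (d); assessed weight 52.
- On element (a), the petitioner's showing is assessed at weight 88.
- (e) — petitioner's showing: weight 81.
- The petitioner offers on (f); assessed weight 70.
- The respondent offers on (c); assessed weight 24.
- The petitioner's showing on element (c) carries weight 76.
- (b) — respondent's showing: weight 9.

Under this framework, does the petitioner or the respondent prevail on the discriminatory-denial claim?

Stage 1 (petitioner, a preponderance, weight is at least 49): (a) net 88−39=49 ≥ 49 — meets; (b) net 58−9=49 ≥ 49 — meets; (c) net 76−24=52 ≥ 49 — meets.
  Stage 1 carried; the burden shifts to the respondent.
Stage 2 (respondent, a preponderance, weight is at least 49): (d) 52 ≥ 49 — meets.
  Stage 2 is satisfied; the onus moves to the petitioner.
Stage 3 (petitioner, a heightened civil standard, weight is at least 76): (e) 81 ≥ 76 — meets.
  Stage 3 carried; the burden remains with the petitioner.
Stage 4 (petitioner, a heightened civil standard, weight is at least 76): (f) net 70−1=69 < 76 — fails; (g) net 86−13=73 < 76 — fails.
  Not every element is met, so the petitioner fails to carry Stage 4.
The respondent prevails.

respondent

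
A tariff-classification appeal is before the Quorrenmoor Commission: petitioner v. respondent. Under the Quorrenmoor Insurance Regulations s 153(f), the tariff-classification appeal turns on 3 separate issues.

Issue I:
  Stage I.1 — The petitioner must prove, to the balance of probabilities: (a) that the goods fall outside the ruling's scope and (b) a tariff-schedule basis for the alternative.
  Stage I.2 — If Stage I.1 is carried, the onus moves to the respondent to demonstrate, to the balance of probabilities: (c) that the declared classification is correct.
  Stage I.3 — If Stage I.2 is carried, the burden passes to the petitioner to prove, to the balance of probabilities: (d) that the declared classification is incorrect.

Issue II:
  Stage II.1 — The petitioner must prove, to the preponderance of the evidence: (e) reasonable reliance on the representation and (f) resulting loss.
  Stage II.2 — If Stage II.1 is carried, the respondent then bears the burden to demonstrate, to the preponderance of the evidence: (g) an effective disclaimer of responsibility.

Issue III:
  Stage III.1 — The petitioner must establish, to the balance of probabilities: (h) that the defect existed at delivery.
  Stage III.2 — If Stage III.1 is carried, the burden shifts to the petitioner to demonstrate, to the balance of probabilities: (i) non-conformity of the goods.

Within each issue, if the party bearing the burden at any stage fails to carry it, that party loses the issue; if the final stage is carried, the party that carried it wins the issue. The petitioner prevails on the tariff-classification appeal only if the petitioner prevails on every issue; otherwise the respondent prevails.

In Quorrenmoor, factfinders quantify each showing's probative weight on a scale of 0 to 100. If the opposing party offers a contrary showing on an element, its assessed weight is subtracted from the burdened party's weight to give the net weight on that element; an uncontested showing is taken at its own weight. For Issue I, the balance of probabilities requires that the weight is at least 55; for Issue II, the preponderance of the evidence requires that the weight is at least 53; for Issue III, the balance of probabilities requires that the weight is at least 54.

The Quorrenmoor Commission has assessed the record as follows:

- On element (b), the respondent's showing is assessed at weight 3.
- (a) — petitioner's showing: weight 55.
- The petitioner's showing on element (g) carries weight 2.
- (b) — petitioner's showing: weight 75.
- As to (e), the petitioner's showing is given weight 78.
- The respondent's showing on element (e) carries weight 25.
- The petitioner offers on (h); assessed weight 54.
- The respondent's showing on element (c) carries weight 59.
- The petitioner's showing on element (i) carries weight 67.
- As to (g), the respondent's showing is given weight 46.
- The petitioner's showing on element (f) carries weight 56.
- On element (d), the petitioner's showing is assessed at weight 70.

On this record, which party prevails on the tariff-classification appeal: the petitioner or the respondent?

petitioner

— Issue I —
Stage I.1 (petitioner, the balance of probabilities, weight is at least 55): (a) 55 ≥ 55 — meets; (b) net 75−3=72 ≥ 55 — meets.
  All elements met. The burden passes to the respondent.
Stage I.2 (respondent, the balance of probabilities, weight is at least 55): (c) 59 ≥ 55 — meets.
  Stage I.2 carried; the burden shifts to the petitioner.
Stage I.3 (petitioner, the balance of probabilities, weight is at least 55): (d) 70 ≥ 55 — meets.
  All elements met at the final stage.
Every stage carried; the petitioner prevails on this issue.
— Issue II —
At Stage II.1 the petitioner must meet the preponderance of the evidence (weight is at least 53): on (e) the weight is 78 less the opposing 25 gives net 53, ≥ 53, so (e) meets the standard; on (f) the weight is 56, ≥ 53, so (f) meets the standard.
  All elements met. The burden passes to the respondent.
At Stage II.2 the respondent must meet the preponderance of the evidence (weight is at least 53): on (g) the weight is 46 less the opposing 2 gives net 44, < 53, so (g) does not meet the standard.
  Not every element is met, so the respondent fails to carry Stage II.2.
So the petitioner prevails on this issue.
— Issue III —
At Stage III.1 the petitioner must meet the balance of probabilities (weight is at least 54): on (h) the weight is 54, which does reach 54, so (h) meets the standard.
  Stage III.1 is satisfied; the petitioner continues to bear the burden.
At Stage III.2 the petitioner must meet the balance of probabilities (weight is at least 54): on (i) the weight is 67, which does reach 54, so (i) meets the standard.
  The petitioner carries the last stage.
With every stage satisfied, the petitioner prevails on this issue.
Per-issue: Issue I → petitioner; Issue II → petitioner; Issue III → petitioner. The petitioner must prevail on every issue; overall, the petitioner prevails.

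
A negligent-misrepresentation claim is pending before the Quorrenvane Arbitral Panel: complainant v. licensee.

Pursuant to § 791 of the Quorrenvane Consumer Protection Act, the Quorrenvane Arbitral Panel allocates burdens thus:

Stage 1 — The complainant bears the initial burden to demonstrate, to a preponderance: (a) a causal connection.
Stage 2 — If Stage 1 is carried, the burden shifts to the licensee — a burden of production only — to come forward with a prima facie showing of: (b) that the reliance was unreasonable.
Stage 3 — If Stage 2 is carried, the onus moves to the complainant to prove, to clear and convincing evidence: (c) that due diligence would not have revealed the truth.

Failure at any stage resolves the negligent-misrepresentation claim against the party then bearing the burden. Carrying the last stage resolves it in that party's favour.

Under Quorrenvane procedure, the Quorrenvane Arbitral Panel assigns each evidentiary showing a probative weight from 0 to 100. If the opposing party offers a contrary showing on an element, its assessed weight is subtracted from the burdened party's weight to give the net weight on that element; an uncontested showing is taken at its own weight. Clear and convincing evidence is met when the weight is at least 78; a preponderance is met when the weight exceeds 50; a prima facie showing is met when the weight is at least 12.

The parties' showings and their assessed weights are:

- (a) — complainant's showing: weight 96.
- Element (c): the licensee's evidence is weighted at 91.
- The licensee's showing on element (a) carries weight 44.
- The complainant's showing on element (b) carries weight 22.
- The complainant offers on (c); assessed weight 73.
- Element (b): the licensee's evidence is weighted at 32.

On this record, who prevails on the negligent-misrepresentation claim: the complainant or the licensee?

complainant

At Stage 1 the complainant must meet a preponderance (weight exceeds 50): on (a) the weight is 96 less the opposing 44 gives net 52, > 50, so (a) meets the standard.
  Stage 1 carried; the burden shifts to the licensee.
At Stage 2 the licensee must meet a prima facie showing (weight is at least 12): on (b) the weight is 32 less the opposing 22 gives net 10, which does not reach 12, so (b) does not meet the standard.
  The licensee does not carry Stage 2.
So the complainant prevails.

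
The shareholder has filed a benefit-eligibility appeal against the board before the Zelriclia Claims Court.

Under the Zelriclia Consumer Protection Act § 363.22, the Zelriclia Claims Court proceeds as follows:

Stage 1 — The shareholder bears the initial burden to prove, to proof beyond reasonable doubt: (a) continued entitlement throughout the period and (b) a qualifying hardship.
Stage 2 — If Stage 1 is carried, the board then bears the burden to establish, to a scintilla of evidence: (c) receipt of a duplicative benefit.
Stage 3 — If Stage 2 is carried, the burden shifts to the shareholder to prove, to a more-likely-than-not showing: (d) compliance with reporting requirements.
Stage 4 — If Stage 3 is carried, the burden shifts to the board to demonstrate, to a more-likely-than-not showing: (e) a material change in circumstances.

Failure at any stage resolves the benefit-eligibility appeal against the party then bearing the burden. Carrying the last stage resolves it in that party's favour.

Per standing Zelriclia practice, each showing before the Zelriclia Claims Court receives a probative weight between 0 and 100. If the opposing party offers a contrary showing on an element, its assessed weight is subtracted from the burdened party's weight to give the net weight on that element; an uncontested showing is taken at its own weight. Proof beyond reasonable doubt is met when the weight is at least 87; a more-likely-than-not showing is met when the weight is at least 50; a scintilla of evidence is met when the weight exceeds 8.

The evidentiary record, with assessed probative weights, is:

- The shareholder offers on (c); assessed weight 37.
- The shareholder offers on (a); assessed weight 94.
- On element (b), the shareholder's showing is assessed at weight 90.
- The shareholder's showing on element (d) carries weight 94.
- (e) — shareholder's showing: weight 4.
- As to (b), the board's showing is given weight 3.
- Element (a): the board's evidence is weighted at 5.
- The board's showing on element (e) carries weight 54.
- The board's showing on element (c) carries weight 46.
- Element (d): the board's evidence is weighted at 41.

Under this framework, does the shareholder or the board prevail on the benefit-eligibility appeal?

board

Stage 1 (shareholder, proof beyond reasonable doubt, weight is at least 87): (a) net 94−5=89 ≥ 87 — meets; (b) net 90−3=87 ≥ 87 — meets.
  Stage 1 is satisfied; the onus moves to the board.
Stage 2 (board, a scintilla of evidence, weight exceeds 8): (c) net 46−37=9 > 8 — meets.
  Stage 2 is satisfied; the onus moves to the shareholder.
Stage 3 (shareholder, a more-likely-than-not showing, weight is at least 50): (d) net 94−41=53 ≥ 50 — meets.
  Stage 3 is satisfied; the onus moves to the board.
Stage 4 (board, a more-likely-than-not showing, weight is at least 50): (e) net 54−4=50 ≥ 50 — meets.
  All elements met at the final stage.
Every stage carried; the board prevails.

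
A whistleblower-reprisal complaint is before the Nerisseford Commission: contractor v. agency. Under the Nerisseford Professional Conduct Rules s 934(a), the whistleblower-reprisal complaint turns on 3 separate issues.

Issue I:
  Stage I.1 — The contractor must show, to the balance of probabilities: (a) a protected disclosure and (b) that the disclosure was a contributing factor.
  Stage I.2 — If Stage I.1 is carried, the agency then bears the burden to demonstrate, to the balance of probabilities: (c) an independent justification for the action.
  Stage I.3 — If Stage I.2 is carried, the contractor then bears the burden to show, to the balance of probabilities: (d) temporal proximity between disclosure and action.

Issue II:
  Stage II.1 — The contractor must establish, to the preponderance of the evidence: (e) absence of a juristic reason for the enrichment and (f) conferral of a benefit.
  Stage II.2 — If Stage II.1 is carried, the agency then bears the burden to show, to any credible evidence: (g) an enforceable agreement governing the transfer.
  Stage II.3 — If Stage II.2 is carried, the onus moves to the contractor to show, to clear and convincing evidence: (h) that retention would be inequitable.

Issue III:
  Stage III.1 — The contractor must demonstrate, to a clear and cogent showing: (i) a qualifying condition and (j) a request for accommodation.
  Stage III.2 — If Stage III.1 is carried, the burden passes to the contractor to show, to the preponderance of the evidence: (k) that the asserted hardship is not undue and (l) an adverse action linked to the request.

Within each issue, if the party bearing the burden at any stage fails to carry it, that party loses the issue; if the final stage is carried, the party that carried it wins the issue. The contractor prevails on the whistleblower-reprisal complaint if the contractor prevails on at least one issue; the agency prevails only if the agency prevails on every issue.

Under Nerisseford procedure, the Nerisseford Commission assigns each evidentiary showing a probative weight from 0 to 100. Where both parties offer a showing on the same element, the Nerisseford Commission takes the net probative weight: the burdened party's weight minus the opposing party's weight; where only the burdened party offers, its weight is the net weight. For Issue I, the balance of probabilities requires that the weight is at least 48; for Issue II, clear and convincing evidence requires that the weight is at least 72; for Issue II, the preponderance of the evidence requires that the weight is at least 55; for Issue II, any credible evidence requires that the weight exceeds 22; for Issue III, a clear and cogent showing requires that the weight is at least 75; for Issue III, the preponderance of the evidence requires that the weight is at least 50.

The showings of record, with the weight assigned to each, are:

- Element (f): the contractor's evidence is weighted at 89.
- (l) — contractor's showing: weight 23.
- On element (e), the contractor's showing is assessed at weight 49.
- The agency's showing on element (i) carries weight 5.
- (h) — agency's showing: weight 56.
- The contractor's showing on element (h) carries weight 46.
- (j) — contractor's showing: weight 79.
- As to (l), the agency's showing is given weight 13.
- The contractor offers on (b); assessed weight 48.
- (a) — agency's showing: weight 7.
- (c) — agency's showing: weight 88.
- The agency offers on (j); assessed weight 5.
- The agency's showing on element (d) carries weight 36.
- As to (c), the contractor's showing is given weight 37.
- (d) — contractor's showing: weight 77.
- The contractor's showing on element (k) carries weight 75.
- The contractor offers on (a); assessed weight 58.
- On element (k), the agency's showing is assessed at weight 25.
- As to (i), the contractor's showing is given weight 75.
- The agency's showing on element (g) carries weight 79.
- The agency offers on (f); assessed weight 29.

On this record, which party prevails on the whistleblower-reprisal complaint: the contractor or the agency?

— Issue I —
At Stage I.1 the contractor must meet the balance of probabilities (weight is at least 48): on (a) the weight is 58 less the opposing 7 gives net 51, ≥ 48, so (a) meets the standard; on (b) the weight is 48, ≥ 48, so (b) meets the standard.
  Stage I.1 carried; the burden shifts to the agency.
At Stage I.2 the agency must meet the balance of probabilities (weight is at least 48): on (c) the weight is 88 less the opposing 37 gives net 51, ≥ 48, so (c) meets the standard.
  All elements met. The burden passes to the contractor.
At Stage I.3 the contractor must meet the balance of probabilities (weight is at least 48): on (d) the weight is 77 less the opposing 36 gives net 41, < 48, so (d) does not meet the standard.
  Stage I.3 not carried; the contractor fails its burden.
The agency prevails on this issue.
— Issue II —
Stage II.1 — burden on contractor; standard: the preponderance of the evidence (weight is at least 55).
    (e): 49 < 55 [not met]
    (f): 89 − 29 = 60 ≥ 55 [met]
  Not every element is met, so the contractor fails to carry Stage II.1.
The agency prevails on this issue.
— Issue III —
At Stage III.1 the contractor must meet a clear and cogent showing (weight is at least 75): on (i) the weight is 75 less the opposing 5 gives net 70, which does not reach 75, so (i) does not meet the standard; on (j) the weight is 79 less the opposing 5 gives net 74, < 75, so (j) does not meet the standard.
  Not every element is met, so the contractor fails to carry Stage III.1.
So the agency prevails on this issue.
Per-issue: Issue I → agency; Issue II → agency; Issue III → agency. The contractor must prevail on at least one issue; overall, the agency prevails.

agency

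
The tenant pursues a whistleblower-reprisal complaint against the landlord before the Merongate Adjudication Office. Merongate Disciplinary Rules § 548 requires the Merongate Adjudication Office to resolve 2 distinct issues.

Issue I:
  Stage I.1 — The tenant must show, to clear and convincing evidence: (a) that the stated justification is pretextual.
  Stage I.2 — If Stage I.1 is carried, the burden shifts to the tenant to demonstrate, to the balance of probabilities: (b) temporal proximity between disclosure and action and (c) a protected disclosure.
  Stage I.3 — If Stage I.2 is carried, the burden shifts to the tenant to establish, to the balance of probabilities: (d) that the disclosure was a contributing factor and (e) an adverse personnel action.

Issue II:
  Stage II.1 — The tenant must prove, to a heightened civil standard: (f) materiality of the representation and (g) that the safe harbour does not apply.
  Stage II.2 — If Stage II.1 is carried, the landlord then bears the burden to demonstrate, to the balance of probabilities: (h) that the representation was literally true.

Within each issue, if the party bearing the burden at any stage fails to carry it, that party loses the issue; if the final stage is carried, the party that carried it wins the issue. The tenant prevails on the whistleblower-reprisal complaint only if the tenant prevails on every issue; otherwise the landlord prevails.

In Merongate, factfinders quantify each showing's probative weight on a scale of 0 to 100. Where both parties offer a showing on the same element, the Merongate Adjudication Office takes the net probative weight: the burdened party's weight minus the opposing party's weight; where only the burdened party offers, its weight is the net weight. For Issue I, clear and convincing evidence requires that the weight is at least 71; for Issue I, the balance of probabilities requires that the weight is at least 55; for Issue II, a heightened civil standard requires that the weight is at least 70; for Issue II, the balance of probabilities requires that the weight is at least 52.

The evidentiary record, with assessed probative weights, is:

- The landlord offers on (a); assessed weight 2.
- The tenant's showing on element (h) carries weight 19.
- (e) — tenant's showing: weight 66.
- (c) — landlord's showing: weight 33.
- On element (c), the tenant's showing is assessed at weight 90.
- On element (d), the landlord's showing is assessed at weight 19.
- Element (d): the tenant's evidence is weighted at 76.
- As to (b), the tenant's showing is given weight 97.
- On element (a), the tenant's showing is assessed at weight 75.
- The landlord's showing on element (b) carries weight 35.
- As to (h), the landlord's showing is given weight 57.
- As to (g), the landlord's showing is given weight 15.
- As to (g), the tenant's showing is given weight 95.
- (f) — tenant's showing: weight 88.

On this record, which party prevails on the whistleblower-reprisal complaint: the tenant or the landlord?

tenant

— Issue I —
Stage I.1 (tenant, clear and convincing evidence, weight is at least 71): (a) net 75−2=73 ≥ 71 — meets.
  Stage I.1 is satisfied; the tenant continues to bear the burden.
Stage I.2 (tenant, the balance of probabilities, weight is at least 55): (b) net 97−35=62 ≥ 55 — meets; (c) net 90−33=57 ≥ 55 — meets.
  All elements met. The tenant retains the burden for Stage I.3.
Stage I.3 (tenant, the balance of probabilities, weight is at least 55): (d) net 76−19=57 ≥ 55 — meets; (e) 66 ≥ 55 — meets.
  All elements met at the final stage.
All stages carried — the tenant prevails on this issue.
— Issue II —
Stage II.1 (tenant, a heightened civil standard, weight is at least 70): (f) 88 ≥ 70 — meets; (g) net 95−15=80 ≥ 70 — meets.
  The tenant carries Stage II.1; the landlord now bears the burden.
Stage II.2 (landlord, the balance of probabilities, weight is at least 52): (h) net 57−19=38 < 52 — fails.
  The landlord does not carry Stage II.2.
So the tenant prevails on this issue.
Per-issue: Issue I → tenant; Issue II → tenant. The tenant must prevail on every issue; overall, the tenant prevails.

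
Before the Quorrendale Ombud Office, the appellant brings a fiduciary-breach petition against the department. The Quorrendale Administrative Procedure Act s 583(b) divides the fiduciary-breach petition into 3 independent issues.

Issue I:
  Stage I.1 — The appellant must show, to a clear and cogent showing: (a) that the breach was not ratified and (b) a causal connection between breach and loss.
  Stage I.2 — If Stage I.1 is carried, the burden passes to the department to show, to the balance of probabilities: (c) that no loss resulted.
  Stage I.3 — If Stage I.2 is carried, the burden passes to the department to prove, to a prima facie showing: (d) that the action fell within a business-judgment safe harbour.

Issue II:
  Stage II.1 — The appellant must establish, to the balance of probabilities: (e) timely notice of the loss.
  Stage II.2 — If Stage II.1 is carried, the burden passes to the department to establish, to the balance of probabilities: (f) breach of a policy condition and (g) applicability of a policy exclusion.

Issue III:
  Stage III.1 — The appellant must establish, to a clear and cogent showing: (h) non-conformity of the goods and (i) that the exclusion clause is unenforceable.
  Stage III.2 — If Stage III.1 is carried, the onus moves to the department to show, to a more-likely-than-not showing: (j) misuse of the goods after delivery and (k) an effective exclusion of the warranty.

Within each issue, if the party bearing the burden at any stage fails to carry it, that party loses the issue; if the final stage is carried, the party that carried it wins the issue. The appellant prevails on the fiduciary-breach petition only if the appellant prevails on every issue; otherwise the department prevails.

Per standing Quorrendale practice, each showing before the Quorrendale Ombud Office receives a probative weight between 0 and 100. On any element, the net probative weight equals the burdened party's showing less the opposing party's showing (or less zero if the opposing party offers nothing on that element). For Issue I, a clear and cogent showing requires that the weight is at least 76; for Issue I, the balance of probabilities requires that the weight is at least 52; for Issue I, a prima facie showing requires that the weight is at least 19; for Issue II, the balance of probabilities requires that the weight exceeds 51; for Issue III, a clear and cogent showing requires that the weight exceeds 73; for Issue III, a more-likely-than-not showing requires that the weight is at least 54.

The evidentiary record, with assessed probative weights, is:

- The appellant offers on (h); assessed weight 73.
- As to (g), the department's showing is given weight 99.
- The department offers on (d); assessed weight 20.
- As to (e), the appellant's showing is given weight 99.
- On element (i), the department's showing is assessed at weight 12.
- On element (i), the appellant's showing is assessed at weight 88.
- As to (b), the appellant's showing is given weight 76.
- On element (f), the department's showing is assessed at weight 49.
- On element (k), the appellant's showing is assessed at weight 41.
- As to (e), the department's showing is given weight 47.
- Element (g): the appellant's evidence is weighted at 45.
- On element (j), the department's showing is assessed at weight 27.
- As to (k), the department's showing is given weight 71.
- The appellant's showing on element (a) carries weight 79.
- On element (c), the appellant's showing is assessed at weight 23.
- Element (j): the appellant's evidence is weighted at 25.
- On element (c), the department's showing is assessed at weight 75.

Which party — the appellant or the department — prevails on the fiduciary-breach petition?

— Issue I —
Stage I.1 (appellant, a clear and cogent showing, weight is at least 76): (a) 79 ≥ 76 — meets; (b) 76 ≥ 76 — meets.
  The appellant carries Stage I.1; the department now bears the burden.
Stage I.2 (department, the balance of probabilities, weight is at least 52): (c) net 75−23=52 ≥ 52 — meets.
  Stage I.2 is satisfied; the department continues to bear the burden.
Stage I.3 (department, a prima facie showing, weight is at least 19): (d) 20 ≥ 19 — meets.
  All elements met at the final stage.
With every stage satisfied, the department prevails on this issue.
— Issue II —
Stage II.1 — burden on appellant; standard: the balance of probabilities (weight exceeds 51).
    (e): 99 − 47 = 52 > 51 [met]
  Stage II.1 is satisfied; the onus moves to the department.
Stage II.2 — burden on department; standard: the balance of probabilities (weight exceeds 51).
    (f): 49 ≤ 51 [not met]
    (g): 99 − 45 = 54 > 51 [met]
  The department does not carry Stage II.2.
The analysis ends at Stage II.2; the appellant prevails on this issue.
— Issue III —
At Stage III.1 the appellant must meet a clear and cogent showing (weight exceeds 73): on (h) the weight is 73, ≤ 73, so (h) does not meet the standard; on (i) the weight is 88 less the opposing 12 gives net 76, which does exceed 73, so (i) meets the standard.
  Not every element is met, so the appellant fails to carry Stage III.1.
The analysis ends at Stage III.1; the department prevails on this issue.
Per-issue: Issue I → department; Issue II → appellant; Issue III → department. The appellant must prevail on every issue; overall, the department prevails.

department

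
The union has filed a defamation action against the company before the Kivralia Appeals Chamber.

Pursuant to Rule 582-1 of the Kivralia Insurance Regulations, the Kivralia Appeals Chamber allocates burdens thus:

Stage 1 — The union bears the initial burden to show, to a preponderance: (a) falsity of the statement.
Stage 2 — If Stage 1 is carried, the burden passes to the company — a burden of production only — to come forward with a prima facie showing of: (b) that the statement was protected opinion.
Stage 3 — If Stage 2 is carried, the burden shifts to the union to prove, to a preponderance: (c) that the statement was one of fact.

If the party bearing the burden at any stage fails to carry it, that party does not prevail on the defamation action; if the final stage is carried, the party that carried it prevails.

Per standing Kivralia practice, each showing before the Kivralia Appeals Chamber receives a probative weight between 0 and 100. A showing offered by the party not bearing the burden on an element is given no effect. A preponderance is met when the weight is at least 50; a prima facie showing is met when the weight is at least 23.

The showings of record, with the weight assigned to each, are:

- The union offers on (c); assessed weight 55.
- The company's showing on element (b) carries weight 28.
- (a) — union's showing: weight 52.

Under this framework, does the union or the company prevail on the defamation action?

Stage 1 (union, a preponderance, weight is at least 50): (a) 52 ≥ 50 — meets.
  The union carries Stage 1; the company now bears the burden.
Stage 2 (company, a prima facie showing, weight is at least 23): (b) 28 ≥ 23 — meets.
  Stage 2 carried; the burden shifts to the union.
Stage 3 (union, a preponderance, weight is at least 50): (c) 55 ≥ 50 — meets.
  Stage 3 carried; the final stage is satisfied.
Every stage carried; the union prevails.

union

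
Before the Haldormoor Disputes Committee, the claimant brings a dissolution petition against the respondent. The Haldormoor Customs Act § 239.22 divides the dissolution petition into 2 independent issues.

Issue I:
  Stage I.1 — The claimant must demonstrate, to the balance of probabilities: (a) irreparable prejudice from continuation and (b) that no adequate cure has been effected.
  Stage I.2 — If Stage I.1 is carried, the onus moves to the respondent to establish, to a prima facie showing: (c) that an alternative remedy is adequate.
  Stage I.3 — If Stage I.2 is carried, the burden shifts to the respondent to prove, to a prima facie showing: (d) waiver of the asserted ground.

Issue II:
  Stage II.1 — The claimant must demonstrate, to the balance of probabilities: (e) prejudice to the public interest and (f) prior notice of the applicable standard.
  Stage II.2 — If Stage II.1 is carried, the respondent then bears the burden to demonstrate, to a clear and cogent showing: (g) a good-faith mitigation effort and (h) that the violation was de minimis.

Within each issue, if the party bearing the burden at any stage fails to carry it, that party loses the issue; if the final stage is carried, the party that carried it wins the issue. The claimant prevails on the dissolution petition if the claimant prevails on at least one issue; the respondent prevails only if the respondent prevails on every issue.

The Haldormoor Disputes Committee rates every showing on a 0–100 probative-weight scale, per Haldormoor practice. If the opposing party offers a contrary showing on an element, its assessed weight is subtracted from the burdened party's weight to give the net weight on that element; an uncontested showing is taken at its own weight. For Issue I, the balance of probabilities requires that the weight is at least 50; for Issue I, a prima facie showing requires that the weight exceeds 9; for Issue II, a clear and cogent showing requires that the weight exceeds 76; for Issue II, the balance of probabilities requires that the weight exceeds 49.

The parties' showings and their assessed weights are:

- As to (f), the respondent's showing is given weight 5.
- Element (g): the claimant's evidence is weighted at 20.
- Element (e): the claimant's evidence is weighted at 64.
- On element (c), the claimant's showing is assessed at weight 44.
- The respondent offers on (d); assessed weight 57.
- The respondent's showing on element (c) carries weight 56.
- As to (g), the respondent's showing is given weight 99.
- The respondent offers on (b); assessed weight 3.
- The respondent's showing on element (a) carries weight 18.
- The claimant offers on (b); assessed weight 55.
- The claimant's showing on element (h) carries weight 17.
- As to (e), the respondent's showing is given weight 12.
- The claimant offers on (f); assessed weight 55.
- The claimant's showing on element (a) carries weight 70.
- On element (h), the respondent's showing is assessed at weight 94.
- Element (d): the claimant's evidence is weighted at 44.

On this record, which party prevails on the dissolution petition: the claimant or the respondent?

respondent

— Issue I —
Stage I.1 — burden on claimant; standard: the balance of probabilities (weight is at least 50).
    (a): 70 − 18 = 52 ≥ 50 [met]
    (b): 55 − 3 = 52 ≥ 50 [met]
  Stage I.1 is satisfied; the onus moves to the respondent.
Stage I.2 — burden on respondent; standard: a prima facie showing (weight exceeds 9).
    (c): 56 − 44 = 12 > 9 [met]
  Stage I.2 is satisfied; the respondent continues to bear the burden.
Stage I.3 — burden on respondent; standard: a prima facie showing (weight exceeds 9).
    (d): 57 − 44 = 13 > 9 [met]
  All elements met at the final stage.
All stages carried — the respondent prevails on this issue.
— Issue II —
At Stage II.1 the claimant must meet the balance of probabilities (weight exceeds 49): on (e) the weight is 64 less the opposing 12 gives net 52, which does exceed 49, so (e) meets the standard; on (f) the weight is 55 less the opposing 5 gives net 50, which does exceed 49, so (f) meets the standard.
  The claimant carries Stage II.1; the respondent now bears the burden.
At Stage II.2 the respondent must meet a clear and cogent showing (weight exceeds 76): on (g) the weight is 99 less the opposing 20 gives net 79, which does exceed 76, so (g) meets the standard; on (h) the weight is 94 less the opposing 17 gives net 77, > 76, so (h) meets the standard.
  The respondent carries the last stage.
With every stage satisfied, the respondent prevails on this issue.
Per-issue: Issue I → respondent; Issue II → respondent. The claimant must prevail on at least one issue; overall, the respondent prevails.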